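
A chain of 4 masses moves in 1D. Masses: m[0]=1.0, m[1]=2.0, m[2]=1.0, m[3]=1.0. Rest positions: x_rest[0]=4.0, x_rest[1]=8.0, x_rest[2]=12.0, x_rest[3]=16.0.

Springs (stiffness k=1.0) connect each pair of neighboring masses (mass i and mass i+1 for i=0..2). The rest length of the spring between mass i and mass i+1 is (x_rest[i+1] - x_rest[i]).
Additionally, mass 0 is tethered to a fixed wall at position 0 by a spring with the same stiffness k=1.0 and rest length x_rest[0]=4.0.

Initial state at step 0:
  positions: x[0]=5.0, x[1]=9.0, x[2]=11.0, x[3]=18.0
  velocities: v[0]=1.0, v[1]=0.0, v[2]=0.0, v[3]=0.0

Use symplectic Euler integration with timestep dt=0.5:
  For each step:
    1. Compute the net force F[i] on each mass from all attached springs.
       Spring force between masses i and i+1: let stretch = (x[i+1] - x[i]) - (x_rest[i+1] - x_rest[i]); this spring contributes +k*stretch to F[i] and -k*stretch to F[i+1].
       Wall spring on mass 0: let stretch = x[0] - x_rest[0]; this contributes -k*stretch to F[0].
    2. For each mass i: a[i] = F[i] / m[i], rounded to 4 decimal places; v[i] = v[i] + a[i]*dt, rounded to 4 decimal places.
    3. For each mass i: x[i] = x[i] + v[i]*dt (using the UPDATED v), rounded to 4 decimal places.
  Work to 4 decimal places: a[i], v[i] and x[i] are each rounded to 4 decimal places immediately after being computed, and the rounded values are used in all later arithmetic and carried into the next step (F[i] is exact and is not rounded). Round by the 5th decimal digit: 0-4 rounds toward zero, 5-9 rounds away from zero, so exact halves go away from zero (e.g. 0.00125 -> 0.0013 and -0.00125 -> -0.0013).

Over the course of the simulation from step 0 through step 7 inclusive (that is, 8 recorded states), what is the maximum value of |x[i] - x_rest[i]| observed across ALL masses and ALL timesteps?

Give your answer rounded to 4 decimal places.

Answer: 2.7500

Derivation:
Step 0: x=[5.0000 9.0000 11.0000 18.0000] v=[1.0000 0.0000 0.0000 0.0000]
Step 1: x=[5.2500 8.7500 12.2500 17.2500] v=[0.5000 -0.5000 2.5000 -1.5000]
Step 2: x=[5.0625 8.5000 13.8750 16.2500] v=[-0.3750 -0.5000 3.2500 -2.0000]
Step 3: x=[4.4688 8.4922 14.7500 15.6563] v=[-1.1875 -0.0156 1.7500 -1.1875]
Step 4: x=[3.7637 8.7637 14.2871 15.8360] v=[-1.4102 0.5430 -0.9258 0.3594]
Step 5: x=[3.3677 9.1007 12.8306 16.6285] v=[-0.7921 0.6739 -2.9131 1.5850]
Step 6: x=[3.5630 9.1873 11.3911 17.4716] v=[0.3906 0.1731 -2.8791 1.6861]
Step 7: x=[4.2737 8.8463 10.9207 17.7946] v=[1.4213 -0.6821 -0.9408 0.6459]
Max displacement = 2.7500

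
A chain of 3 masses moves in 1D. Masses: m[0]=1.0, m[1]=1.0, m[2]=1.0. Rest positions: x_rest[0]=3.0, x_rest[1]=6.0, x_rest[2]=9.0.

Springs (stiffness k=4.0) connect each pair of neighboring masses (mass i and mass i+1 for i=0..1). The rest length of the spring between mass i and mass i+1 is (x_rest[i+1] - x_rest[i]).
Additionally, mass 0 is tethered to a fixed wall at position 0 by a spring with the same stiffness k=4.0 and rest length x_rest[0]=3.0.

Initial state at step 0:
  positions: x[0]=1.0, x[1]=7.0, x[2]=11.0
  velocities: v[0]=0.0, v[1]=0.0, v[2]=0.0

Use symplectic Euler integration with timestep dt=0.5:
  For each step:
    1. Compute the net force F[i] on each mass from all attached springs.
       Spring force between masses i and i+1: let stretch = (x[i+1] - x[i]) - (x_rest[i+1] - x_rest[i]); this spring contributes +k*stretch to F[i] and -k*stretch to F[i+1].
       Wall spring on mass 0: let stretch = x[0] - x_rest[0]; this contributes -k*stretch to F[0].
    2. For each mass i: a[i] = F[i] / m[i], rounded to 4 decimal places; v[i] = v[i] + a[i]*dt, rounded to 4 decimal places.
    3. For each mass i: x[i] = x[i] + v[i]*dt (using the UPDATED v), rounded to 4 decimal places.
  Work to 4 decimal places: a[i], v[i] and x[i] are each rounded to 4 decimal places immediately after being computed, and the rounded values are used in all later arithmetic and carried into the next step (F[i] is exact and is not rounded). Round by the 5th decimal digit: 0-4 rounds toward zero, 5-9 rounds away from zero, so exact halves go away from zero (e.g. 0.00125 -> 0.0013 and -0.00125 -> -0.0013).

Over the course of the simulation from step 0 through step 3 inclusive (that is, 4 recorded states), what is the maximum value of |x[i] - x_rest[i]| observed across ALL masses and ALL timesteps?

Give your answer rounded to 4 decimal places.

Step 0: x=[1.0000 7.0000 11.0000] v=[0.0000 0.0000 0.0000]
Step 1: x=[6.0000 5.0000 10.0000] v=[10.0000 -4.0000 -2.0000]
Step 2: x=[4.0000 9.0000 7.0000] v=[-4.0000 8.0000 -6.0000]
Step 3: x=[3.0000 6.0000 9.0000] v=[-2.0000 -6.0000 4.0000]
Max displacement = 3.0000

Answer: 3.0000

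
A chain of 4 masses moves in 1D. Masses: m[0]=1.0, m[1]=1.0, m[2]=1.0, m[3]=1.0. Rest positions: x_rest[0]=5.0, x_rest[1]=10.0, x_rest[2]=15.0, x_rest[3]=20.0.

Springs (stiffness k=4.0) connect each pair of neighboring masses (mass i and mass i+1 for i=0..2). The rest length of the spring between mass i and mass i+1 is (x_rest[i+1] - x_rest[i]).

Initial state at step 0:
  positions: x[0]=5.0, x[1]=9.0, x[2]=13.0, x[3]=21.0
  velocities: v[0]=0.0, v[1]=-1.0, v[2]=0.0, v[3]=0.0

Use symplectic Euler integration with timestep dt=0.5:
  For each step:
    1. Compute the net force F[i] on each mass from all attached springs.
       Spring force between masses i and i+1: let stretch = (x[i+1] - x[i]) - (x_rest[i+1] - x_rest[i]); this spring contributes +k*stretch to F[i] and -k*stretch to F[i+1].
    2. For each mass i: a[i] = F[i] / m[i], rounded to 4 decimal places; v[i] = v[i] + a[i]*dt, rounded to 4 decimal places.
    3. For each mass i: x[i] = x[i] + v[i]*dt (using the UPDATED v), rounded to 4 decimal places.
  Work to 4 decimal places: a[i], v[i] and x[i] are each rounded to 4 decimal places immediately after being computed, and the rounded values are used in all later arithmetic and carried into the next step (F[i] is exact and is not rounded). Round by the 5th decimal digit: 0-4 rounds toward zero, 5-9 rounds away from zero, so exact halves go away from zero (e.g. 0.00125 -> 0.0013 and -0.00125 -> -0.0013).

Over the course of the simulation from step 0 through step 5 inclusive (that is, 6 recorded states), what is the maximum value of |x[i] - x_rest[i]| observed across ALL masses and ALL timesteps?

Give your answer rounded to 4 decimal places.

Step 0: x=[5.0000 9.0000 13.0000 21.0000] v=[0.0000 -1.0000 0.0000 0.0000]
Step 1: x=[4.0000 8.5000 17.0000 18.0000] v=[-2.0000 -1.0000 8.0000 -6.0000]
Step 2: x=[2.5000 12.0000 13.5000 19.0000] v=[-3.0000 7.0000 -7.0000 2.0000]
Step 3: x=[5.5000 7.5000 14.0000 19.5000] v=[6.0000 -9.0000 1.0000 1.0000]
Step 4: x=[5.5000 7.5000 13.5000 19.5000] v=[0.0000 0.0000 -1.0000 0.0000]
Step 5: x=[2.5000 11.5000 13.0000 18.5000] v=[-6.0000 8.0000 -1.0000 -2.0000]
Max displacement = 2.5000

Answer: 2.5000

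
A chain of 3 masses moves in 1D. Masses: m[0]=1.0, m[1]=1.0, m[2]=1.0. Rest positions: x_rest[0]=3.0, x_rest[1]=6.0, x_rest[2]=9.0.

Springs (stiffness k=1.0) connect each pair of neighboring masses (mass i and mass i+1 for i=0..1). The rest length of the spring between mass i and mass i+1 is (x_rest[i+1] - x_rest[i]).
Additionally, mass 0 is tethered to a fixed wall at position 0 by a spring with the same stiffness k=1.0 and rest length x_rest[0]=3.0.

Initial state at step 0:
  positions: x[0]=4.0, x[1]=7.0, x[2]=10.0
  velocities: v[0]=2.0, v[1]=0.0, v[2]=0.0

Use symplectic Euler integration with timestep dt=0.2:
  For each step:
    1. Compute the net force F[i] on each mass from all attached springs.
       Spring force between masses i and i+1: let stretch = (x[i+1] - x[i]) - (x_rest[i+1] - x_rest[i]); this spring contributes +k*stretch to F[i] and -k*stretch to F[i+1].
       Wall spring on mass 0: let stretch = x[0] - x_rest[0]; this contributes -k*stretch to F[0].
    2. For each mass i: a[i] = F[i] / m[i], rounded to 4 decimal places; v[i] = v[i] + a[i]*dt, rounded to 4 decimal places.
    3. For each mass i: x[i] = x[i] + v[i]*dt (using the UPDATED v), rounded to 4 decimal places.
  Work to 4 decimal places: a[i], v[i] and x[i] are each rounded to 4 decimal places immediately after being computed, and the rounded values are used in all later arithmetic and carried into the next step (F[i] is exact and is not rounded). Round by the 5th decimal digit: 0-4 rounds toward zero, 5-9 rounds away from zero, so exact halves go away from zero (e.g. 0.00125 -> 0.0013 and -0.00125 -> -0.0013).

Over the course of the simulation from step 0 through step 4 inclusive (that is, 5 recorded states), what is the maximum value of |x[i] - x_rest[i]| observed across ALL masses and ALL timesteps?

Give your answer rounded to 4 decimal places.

Answer: 1.9447

Derivation:
Step 0: x=[4.0000 7.0000 10.0000] v=[2.0000 0.0000 0.0000]
Step 1: x=[4.3600 7.0000 10.0000] v=[1.8000 0.0000 0.0000]
Step 2: x=[4.6512 7.0144 10.0000] v=[1.4560 0.0720 0.0000]
Step 3: x=[4.8509 7.0537 10.0006] v=[0.9984 0.1965 0.0029]
Step 4: x=[4.9447 7.1228 10.0033] v=[0.4688 0.3453 0.0135]
Max displacement = 1.9447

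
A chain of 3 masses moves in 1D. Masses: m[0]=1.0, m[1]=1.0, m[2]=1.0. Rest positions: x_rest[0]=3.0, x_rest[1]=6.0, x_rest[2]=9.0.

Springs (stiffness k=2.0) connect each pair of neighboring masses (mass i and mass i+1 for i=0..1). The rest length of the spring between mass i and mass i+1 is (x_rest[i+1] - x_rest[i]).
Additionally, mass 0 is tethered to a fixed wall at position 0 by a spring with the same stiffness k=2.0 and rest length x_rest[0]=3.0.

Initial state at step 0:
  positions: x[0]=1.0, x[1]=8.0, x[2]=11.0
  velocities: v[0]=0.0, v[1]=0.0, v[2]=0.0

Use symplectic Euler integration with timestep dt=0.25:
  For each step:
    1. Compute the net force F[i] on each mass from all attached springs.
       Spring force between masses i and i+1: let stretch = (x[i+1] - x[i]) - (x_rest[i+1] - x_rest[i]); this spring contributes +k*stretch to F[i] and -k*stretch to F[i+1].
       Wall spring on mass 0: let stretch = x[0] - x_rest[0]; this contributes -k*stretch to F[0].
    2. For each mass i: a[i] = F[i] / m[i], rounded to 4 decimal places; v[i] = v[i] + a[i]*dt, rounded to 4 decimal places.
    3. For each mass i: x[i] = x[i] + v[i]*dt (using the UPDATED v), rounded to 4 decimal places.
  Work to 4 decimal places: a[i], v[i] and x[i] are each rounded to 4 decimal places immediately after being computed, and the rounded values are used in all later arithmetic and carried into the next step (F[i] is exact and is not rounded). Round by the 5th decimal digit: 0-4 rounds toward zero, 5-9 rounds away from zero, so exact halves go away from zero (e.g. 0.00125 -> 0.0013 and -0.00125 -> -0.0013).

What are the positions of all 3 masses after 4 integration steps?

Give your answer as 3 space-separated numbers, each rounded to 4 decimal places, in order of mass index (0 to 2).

Answer: 5.3448 5.6641 10.2925

Derivation:
Step 0: x=[1.0000 8.0000 11.0000] v=[0.0000 0.0000 0.0000]
Step 1: x=[1.7500 7.5000 11.0000] v=[3.0000 -2.0000 0.0000]
Step 2: x=[3.0000 6.7188 10.9375] v=[5.0000 -3.1250 -0.2500]
Step 3: x=[4.3399 6.0000 10.7227] v=[5.3594 -2.8751 -0.8594]
Step 4: x=[5.3448 5.6641 10.2925] v=[4.0195 -1.3438 -1.7208]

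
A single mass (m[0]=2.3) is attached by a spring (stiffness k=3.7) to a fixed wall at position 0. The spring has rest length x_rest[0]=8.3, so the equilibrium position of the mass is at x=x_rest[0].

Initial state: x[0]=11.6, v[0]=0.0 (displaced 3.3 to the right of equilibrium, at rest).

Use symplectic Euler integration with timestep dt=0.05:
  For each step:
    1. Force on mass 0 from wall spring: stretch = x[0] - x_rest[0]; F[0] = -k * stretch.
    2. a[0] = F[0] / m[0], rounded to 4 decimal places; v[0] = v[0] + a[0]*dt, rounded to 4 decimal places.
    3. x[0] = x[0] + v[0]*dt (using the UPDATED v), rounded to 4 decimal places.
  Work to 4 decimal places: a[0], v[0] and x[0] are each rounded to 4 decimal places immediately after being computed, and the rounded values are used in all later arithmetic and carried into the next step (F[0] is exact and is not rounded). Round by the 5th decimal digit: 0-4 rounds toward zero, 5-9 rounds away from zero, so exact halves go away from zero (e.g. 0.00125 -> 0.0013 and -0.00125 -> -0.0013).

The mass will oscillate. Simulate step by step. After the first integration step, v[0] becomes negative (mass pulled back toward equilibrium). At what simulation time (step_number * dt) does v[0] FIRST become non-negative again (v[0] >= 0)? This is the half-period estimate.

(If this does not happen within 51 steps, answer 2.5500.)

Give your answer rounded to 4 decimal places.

Step 0: x=[11.6000] v=[0.0000]
Step 1: x=[11.5867] v=[-0.2654]
Step 2: x=[11.5602] v=[-0.5298]
Step 3: x=[11.5206] v=[-0.7920]
Step 4: x=[11.4680] v=[-1.0511]
Step 5: x=[11.4027] v=[-1.3059]
Step 6: x=[11.3249] v=[-1.5555]
Step 7: x=[11.2350] v=[-1.7988]
Step 8: x=[11.1333] v=[-2.0349]
Step 9: x=[11.0202] v=[-2.2628]
Step 10: x=[10.8961] v=[-2.4816]
Step 11: x=[10.7616] v=[-2.6904]
Step 12: x=[10.6172] v=[-2.8884]
Step 13: x=[10.4635] v=[-3.0748]
Step 14: x=[10.3011] v=[-3.2488]
Step 15: x=[10.1306] v=[-3.4098]
Step 16: x=[9.9528] v=[-3.5570]
Step 17: x=[9.7683] v=[-3.6899]
Step 18: x=[9.5779] v=[-3.8080]
Step 19: x=[9.3824] v=[-3.9108]
Step 20: x=[9.1825] v=[-3.9979]
Step 21: x=[8.9791] v=[-4.0689]
Step 22: x=[8.7729] v=[-4.1235]
Step 23: x=[8.5648] v=[-4.1615]
Step 24: x=[8.3557] v=[-4.1828]
Step 25: x=[8.1463] v=[-4.1873]
Step 26: x=[7.9376] v=[-4.1749]
Step 27: x=[7.7303] v=[-4.1458]
Step 28: x=[7.5253] v=[-4.1000]
Step 29: x=[7.3234] v=[-4.0377]
Step 30: x=[7.1254] v=[-3.9591]
Step 31: x=[6.9322] v=[-3.8646]
Step 32: x=[6.7445] v=[-3.7546]
Step 33: x=[6.5630] v=[-3.6295]
Step 34: x=[6.3885] v=[-3.4898]
Step 35: x=[6.2217] v=[-3.3361]
Step 36: x=[6.0633] v=[-3.1689]
Step 37: x=[5.9139] v=[-2.9890]
Step 38: x=[5.7740] v=[-2.7971]
Step 39: x=[5.6443] v=[-2.5939]
Step 40: x=[5.5253] v=[-2.3803]
Step 41: x=[5.4174] v=[-2.1571]
Step 42: x=[5.3211] v=[-1.9252]
Step 43: x=[5.2368] v=[-1.6856]
Step 44: x=[5.1648] v=[-1.4392]
Step 45: x=[5.1055] v=[-1.1870]
Step 46: x=[5.0590] v=[-0.9301]
Step 47: x=[5.0255] v=[-0.6694]
Step 48: x=[5.0052] v=[-0.4060]
Step 49: x=[4.9982] v=[-0.1410]
Step 50: x=[5.0044] v=[0.1246]
First v>=0 after going negative at step 50, time=2.5000

Answer: 2.5000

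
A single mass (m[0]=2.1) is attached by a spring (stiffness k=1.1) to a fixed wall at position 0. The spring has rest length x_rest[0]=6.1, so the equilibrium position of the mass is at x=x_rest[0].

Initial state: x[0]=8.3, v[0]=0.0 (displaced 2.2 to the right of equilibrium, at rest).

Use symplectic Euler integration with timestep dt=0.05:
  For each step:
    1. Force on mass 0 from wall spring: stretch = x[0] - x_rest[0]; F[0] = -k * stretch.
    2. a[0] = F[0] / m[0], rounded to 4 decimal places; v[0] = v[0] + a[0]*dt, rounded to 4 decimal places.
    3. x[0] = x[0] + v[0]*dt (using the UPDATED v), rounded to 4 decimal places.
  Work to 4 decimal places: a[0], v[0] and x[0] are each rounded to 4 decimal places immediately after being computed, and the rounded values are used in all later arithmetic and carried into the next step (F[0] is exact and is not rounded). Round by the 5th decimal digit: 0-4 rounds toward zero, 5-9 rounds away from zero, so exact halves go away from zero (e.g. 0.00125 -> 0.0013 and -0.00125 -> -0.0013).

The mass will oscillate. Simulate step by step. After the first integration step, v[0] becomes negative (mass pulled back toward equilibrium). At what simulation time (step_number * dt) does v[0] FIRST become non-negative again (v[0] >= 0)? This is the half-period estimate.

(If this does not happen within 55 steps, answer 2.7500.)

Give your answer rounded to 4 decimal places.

Answer: 2.7500

Derivation:
Step 0: x=[8.3000] v=[0.0000]
Step 1: x=[8.2971] v=[-0.0576]
Step 2: x=[8.2913] v=[-0.1151]
Step 3: x=[8.2827] v=[-0.1725]
Step 4: x=[8.2712] v=[-0.2297]
Step 5: x=[8.2569] v=[-0.2866]
Step 6: x=[8.2397] v=[-0.3431]
Step 7: x=[8.2197] v=[-0.3991]
Step 8: x=[8.1970] v=[-0.4546]
Step 9: x=[8.1715] v=[-0.5095]
Step 10: x=[8.1433] v=[-0.5638]
Step 11: x=[8.1124] v=[-0.6173]
Step 12: x=[8.0789] v=[-0.6700]
Step 13: x=[8.0428] v=[-0.7218]
Step 14: x=[8.0042] v=[-0.7727]
Step 15: x=[7.9631] v=[-0.8226]
Step 16: x=[7.9195] v=[-0.8714]
Step 17: x=[7.8735] v=[-0.9191]
Step 18: x=[7.8252] v=[-0.9656]
Step 19: x=[7.7747] v=[-1.0108]
Step 20: x=[7.7220] v=[-1.0547]
Step 21: x=[7.6671] v=[-1.0972]
Step 22: x=[7.6102] v=[-1.1382]
Step 23: x=[7.5513] v=[-1.1778]
Step 24: x=[7.4905] v=[-1.2158]
Step 25: x=[7.4279] v=[-1.2522]
Step 26: x=[7.3636] v=[-1.2870]
Step 27: x=[7.2976] v=[-1.3201]
Step 28: x=[7.2300] v=[-1.3515]
Step 29: x=[7.1609] v=[-1.3811]
Step 30: x=[7.0905] v=[-1.4089]
Step 31: x=[7.0188] v=[-1.4348]
Step 32: x=[6.9459] v=[-1.4589]
Step 33: x=[6.8718] v=[-1.4811]
Step 34: x=[6.7967] v=[-1.5013]
Step 35: x=[6.7207] v=[-1.5195]
Step 36: x=[6.6439] v=[-1.5358]
Step 37: x=[6.5664] v=[-1.5500]
Step 38: x=[6.4883] v=[-1.5622]
Step 39: x=[6.4097] v=[-1.5724]
Step 40: x=[6.3307] v=[-1.5805]
Step 41: x=[6.2514] v=[-1.5865]
Step 42: x=[6.1719] v=[-1.5905]
Step 43: x=[6.0923] v=[-1.5924]
Step 44: x=[6.0127] v=[-1.5922]
Step 45: x=[5.9332] v=[-1.5899]
Step 46: x=[5.8539] v=[-1.5855]
Step 47: x=[5.7749] v=[-1.5791]
Step 48: x=[5.6964] v=[-1.5706]
Step 49: x=[5.6184] v=[-1.5600]
Step 50: x=[5.5410] v=[-1.5474]
Step 51: x=[5.4644] v=[-1.5328]
Step 52: x=[5.3886] v=[-1.5162]
Step 53: x=[5.3137] v=[-1.4976]
Step 54: x=[5.2399] v=[-1.4770]
Step 55: x=[5.1672] v=[-1.4545]
v[0] did not become non-negative within 55 steps; using fallback time=2.7500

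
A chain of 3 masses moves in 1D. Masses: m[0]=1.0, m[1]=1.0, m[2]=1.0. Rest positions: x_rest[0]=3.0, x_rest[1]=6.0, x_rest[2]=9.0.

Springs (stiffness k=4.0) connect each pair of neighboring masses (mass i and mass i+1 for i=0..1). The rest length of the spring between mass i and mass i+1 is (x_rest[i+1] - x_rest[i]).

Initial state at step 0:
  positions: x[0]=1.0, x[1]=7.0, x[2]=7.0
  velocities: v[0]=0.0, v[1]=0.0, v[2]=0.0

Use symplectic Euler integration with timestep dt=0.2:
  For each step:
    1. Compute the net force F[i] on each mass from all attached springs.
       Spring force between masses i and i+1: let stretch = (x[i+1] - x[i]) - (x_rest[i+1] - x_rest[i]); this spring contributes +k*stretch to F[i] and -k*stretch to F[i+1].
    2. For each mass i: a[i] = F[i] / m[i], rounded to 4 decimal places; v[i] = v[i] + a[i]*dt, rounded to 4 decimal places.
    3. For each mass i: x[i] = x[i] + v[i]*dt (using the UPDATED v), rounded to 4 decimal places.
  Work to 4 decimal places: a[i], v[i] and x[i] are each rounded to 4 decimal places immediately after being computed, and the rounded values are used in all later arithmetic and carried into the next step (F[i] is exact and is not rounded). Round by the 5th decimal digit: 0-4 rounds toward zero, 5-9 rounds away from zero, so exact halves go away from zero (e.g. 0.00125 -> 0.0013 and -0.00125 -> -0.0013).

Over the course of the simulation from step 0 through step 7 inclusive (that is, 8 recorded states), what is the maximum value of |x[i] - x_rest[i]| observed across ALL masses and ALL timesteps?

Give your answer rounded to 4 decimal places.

Answer: 3.1301

Derivation:
Step 0: x=[1.0000 7.0000 7.0000] v=[0.0000 0.0000 0.0000]
Step 1: x=[1.4800 6.0400 7.4800] v=[2.4000 -4.8000 2.4000]
Step 2: x=[2.2096 4.5808 8.2096] v=[3.6480 -7.2960 3.6480]
Step 3: x=[2.8386 3.3228 8.8386] v=[3.1450 -6.2899 3.1450]
Step 4: x=[3.0651 2.8699 9.0651] v=[1.1324 -2.2646 1.1324]
Step 5: x=[2.7803 3.4394 8.7803] v=[-1.4238 2.8477 -1.4238]
Step 6: x=[2.1210 4.7580 8.1210] v=[-3.2965 6.5931 -3.2965]
Step 7: x=[1.4036 6.1928 7.4036] v=[-3.5869 7.1739 -3.5869]
Max displacement = 3.1301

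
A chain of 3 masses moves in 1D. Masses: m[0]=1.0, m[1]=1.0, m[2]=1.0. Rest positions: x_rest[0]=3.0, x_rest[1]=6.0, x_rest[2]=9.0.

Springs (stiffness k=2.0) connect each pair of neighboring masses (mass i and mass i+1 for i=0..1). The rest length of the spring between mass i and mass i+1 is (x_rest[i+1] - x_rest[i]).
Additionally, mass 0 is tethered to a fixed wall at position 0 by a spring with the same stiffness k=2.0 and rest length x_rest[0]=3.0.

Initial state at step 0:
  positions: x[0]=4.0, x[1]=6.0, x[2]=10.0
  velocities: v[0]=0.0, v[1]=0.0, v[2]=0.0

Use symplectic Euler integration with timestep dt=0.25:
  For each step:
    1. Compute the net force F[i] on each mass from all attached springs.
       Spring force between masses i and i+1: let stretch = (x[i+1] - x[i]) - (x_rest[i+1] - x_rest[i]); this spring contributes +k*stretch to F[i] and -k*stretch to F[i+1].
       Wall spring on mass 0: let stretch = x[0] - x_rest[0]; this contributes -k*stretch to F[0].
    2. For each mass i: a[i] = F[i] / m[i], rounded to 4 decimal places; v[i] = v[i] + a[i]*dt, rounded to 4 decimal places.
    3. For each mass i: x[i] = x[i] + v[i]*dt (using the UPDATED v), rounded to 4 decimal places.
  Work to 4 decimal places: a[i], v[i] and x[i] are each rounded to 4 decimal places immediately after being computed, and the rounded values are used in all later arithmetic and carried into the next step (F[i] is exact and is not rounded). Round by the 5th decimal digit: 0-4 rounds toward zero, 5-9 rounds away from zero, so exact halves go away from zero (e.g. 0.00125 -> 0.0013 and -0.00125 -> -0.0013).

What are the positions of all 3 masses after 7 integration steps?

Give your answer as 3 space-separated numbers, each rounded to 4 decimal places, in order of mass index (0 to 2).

Answer: 3.1107 6.0845 9.4335

Derivation:
Step 0: x=[4.0000 6.0000 10.0000] v=[0.0000 0.0000 0.0000]
Step 1: x=[3.7500 6.2500 9.8750] v=[-1.0000 1.0000 -0.5000]
Step 2: x=[3.3438 6.6406 9.6719] v=[-1.6250 1.5625 -0.8125]
Step 3: x=[2.9317 6.9981 9.4649] v=[-1.6485 1.4298 -0.8282]
Step 4: x=[2.6614 7.1556 9.3245] v=[-1.0812 0.6300 -0.5616]
Step 5: x=[2.6202 7.0224 9.2880] v=[-0.1648 -0.5327 -0.1461]
Step 6: x=[2.8018 6.6222 9.3433] v=[0.7262 -1.6010 0.2211]
Step 7: x=[3.1107 6.0845 9.4335] v=[1.2355 -2.1507 0.3606]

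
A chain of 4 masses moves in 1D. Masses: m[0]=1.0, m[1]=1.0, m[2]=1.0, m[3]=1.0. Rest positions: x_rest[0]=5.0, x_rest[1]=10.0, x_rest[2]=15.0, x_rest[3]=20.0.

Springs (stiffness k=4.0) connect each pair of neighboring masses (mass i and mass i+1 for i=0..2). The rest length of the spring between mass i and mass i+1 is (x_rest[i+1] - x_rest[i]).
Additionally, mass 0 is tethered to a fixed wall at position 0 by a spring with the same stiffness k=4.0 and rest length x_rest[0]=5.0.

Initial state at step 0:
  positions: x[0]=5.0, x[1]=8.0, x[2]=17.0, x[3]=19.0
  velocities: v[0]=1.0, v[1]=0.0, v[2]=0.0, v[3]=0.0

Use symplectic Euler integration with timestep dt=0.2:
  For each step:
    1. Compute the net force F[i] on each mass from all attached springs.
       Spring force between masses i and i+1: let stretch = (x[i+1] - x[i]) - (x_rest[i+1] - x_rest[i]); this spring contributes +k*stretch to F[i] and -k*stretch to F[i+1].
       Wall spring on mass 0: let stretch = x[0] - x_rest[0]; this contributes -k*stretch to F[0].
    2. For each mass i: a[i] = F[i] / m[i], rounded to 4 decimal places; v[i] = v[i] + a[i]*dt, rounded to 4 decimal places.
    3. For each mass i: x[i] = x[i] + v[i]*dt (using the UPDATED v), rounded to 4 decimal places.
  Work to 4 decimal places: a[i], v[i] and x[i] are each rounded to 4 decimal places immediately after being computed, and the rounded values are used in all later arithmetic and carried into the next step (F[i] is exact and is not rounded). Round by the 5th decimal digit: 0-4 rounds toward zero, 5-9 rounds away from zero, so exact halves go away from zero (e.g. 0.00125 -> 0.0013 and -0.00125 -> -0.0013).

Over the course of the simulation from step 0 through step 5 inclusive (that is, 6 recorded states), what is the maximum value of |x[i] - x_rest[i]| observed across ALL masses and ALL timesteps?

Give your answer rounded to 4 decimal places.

Step 0: x=[5.0000 8.0000 17.0000 19.0000] v=[1.0000 0.0000 0.0000 0.0000]
Step 1: x=[4.8800 8.9600 15.8800 19.4800] v=[-0.6000 4.8000 -5.6000 2.4000]
Step 2: x=[4.6320 10.3744 14.2288 20.1840] v=[-1.2400 7.0720 -8.2560 3.5200]
Step 3: x=[4.5617 11.4867 12.9137 20.7352] v=[-0.3517 5.5616 -6.5754 2.7558]
Step 4: x=[4.8695 11.7193 12.6217 20.8349] v=[1.5389 1.1632 -1.4598 0.4986]
Step 5: x=[5.4941 11.0004 13.4995 20.4205] v=[3.1231 -3.5947 4.3888 -2.0720]
Max displacement = 2.3783

Answer: 2.3783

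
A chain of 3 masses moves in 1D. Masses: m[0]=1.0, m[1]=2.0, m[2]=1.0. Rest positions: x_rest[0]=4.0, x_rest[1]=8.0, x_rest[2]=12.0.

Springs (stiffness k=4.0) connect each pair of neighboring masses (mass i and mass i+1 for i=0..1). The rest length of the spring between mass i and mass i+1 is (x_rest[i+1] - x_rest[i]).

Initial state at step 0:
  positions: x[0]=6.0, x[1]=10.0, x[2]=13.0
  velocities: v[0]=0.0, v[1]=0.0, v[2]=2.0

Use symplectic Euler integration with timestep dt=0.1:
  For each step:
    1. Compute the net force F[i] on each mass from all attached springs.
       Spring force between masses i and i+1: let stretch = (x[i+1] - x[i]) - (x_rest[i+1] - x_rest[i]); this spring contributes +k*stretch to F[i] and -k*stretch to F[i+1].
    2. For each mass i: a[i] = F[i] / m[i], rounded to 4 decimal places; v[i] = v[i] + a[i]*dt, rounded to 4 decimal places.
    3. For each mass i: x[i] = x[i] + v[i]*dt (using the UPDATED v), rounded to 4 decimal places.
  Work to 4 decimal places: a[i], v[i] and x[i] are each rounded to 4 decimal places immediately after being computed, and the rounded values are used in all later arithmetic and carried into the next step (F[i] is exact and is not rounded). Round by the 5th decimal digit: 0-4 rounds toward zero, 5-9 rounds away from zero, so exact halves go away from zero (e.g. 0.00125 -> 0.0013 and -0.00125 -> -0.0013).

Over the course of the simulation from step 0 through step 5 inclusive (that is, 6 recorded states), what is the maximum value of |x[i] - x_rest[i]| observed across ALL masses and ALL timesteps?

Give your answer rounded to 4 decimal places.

Answer: 2.3702

Derivation:
Step 0: x=[6.0000 10.0000 13.0000] v=[0.0000 0.0000 2.0000]
Step 1: x=[6.0000 9.9800 13.2400] v=[0.0000 -0.2000 2.4000]
Step 2: x=[5.9992 9.9456 13.5096] v=[-0.0080 -0.3440 2.6960]
Step 3: x=[5.9963 9.9036 13.7966] v=[-0.0294 -0.4205 2.8704]
Step 4: x=[5.9897 9.8613 14.0879] v=[-0.0665 -0.4234 2.9132]
Step 5: x=[5.9779 9.8261 14.3702] v=[-0.1179 -0.3524 2.8226]
Max displacement = 2.3702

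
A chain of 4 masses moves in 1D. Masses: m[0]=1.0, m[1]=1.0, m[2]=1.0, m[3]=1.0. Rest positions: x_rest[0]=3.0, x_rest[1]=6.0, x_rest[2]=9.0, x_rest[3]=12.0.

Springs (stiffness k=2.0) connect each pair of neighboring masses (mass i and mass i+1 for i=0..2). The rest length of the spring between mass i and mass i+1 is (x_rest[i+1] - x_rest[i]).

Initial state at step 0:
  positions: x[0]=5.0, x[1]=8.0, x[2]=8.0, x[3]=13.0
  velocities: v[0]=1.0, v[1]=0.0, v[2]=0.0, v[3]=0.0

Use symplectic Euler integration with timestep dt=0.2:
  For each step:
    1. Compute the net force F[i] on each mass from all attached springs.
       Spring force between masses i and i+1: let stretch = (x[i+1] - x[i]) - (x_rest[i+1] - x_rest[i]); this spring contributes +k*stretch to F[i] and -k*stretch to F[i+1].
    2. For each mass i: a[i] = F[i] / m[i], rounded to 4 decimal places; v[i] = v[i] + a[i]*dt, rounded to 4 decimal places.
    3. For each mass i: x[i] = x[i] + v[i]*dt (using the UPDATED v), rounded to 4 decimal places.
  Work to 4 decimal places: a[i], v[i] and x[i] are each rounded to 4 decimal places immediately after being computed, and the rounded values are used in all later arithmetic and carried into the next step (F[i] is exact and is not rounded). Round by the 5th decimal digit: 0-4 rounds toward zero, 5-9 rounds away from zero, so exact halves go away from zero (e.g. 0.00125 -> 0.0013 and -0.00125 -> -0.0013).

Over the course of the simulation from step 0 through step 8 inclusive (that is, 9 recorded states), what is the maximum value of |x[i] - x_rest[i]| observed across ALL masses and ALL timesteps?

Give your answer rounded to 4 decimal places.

Step 0: x=[5.0000 8.0000 8.0000 13.0000] v=[1.0000 0.0000 0.0000 0.0000]
Step 1: x=[5.2000 7.7600 8.4000 12.8400] v=[1.0000 -1.2000 2.0000 -0.8000]
Step 2: x=[5.3648 7.3664 9.1040 12.5648] v=[0.8240 -1.9680 3.5200 -1.3760]
Step 3: x=[5.4497 6.9517 9.9459 12.2527] v=[0.4246 -2.0736 4.2093 -1.5603]
Step 4: x=[5.4148 6.6564 10.7328 11.9961] v=[-0.1746 -1.4767 3.9343 -1.2830]
Step 5: x=[5.2392 6.5878 11.2946 11.8784] v=[-0.8780 -0.3428 2.8091 -0.5883]
Step 6: x=[4.9315 6.7879 11.5266 11.9540] v=[-1.5386 1.0005 1.1599 0.3782]
Step 7: x=[4.5323 7.2186 11.4137 12.2354] v=[-1.9960 2.1534 -0.5646 1.4072]
Step 8: x=[4.1080 7.7700 11.0309 12.6911] v=[-2.1215 2.7569 -1.9140 2.2785]
Max displacement = 2.5266

Answer: 2.5266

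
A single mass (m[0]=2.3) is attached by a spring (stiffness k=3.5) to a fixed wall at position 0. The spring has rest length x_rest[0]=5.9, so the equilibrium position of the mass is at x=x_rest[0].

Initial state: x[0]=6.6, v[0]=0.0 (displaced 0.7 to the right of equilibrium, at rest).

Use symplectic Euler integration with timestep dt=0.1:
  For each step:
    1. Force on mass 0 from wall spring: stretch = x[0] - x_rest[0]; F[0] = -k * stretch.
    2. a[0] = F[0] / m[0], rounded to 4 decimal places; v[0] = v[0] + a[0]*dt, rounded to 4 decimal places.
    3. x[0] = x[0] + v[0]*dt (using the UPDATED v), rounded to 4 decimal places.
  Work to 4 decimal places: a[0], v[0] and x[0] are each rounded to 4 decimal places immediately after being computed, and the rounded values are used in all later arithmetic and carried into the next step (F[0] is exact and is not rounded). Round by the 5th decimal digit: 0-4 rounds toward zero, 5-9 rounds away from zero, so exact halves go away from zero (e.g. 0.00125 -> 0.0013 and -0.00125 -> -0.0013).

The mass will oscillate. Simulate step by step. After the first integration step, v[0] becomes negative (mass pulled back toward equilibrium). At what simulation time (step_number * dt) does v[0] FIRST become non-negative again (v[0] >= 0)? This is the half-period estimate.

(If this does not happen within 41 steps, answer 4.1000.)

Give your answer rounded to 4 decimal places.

Answer: 2.6000

Derivation:
Step 0: x=[6.6000] v=[0.0000]
Step 1: x=[6.5894] v=[-0.1065]
Step 2: x=[6.5683] v=[-0.2114]
Step 3: x=[6.5370] v=[-0.3131]
Step 4: x=[6.4960] v=[-0.4100]
Step 5: x=[6.4459] v=[-0.5007]
Step 6: x=[6.3875] v=[-0.5838]
Step 7: x=[6.3217] v=[-0.6580]
Step 8: x=[6.2495] v=[-0.7222]
Step 9: x=[6.1720] v=[-0.7754]
Step 10: x=[6.0903] v=[-0.8168]
Step 11: x=[6.0057] v=[-0.8458]
Step 12: x=[5.9195] v=[-0.8619]
Step 13: x=[5.8330] v=[-0.8649]
Step 14: x=[5.7475] v=[-0.8547]
Step 15: x=[5.6644] v=[-0.8315]
Step 16: x=[5.5848] v=[-0.7957]
Step 17: x=[5.5100] v=[-0.7477]
Step 18: x=[5.4412] v=[-0.6884]
Step 19: x=[5.3793] v=[-0.6186]
Step 20: x=[5.3254] v=[-0.5394]
Step 21: x=[5.2802] v=[-0.4520]
Step 22: x=[5.2444] v=[-0.3577]
Step 23: x=[5.2186] v=[-0.2579]
Step 24: x=[5.2032] v=[-0.1542]
Step 25: x=[5.1984] v=[-0.0482]
Step 26: x=[5.2043] v=[0.0586]
First v>=0 after going negative at step 26, time=2.6000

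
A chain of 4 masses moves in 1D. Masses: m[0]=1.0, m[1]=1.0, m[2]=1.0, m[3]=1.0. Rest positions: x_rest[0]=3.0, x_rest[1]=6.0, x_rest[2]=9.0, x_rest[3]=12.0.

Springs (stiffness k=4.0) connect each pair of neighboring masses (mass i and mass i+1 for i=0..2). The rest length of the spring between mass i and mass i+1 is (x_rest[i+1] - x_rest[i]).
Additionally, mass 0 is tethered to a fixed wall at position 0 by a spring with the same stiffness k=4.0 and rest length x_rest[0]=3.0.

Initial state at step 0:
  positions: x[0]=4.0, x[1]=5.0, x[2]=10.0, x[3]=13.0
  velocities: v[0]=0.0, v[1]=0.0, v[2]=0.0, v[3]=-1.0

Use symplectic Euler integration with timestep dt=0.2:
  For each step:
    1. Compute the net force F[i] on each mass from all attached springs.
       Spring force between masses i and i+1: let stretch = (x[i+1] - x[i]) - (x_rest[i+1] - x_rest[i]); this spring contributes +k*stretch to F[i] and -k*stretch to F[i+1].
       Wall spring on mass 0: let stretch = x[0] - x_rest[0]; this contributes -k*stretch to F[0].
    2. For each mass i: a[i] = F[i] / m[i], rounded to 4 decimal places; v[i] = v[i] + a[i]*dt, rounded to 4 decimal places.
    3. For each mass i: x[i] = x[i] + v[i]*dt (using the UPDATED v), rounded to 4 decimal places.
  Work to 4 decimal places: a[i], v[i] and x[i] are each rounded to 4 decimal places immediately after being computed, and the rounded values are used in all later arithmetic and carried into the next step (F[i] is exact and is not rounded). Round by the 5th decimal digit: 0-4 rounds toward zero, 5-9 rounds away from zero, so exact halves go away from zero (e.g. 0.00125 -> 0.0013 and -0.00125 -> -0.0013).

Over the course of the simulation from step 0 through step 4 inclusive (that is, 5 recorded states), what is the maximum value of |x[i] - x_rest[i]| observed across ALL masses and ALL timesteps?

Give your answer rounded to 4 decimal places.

Answer: 1.5433

Derivation:
Step 0: x=[4.0000 5.0000 10.0000 13.0000] v=[0.0000 0.0000 0.0000 -1.0000]
Step 1: x=[3.5200 5.6400 9.6800 12.8000] v=[-2.4000 3.2000 -1.6000 -1.0000]
Step 2: x=[2.8160 6.5872 9.2128 12.5808] v=[-3.5200 4.7360 -2.3360 -1.0960]
Step 3: x=[2.2648 7.3511 8.8644 12.3027] v=[-2.7558 3.8195 -1.7421 -1.3904]
Step 4: x=[2.1651 7.5433 8.8240 11.9545] v=[-0.4986 0.9611 -0.2021 -1.7410]
Max displacement = 1.5433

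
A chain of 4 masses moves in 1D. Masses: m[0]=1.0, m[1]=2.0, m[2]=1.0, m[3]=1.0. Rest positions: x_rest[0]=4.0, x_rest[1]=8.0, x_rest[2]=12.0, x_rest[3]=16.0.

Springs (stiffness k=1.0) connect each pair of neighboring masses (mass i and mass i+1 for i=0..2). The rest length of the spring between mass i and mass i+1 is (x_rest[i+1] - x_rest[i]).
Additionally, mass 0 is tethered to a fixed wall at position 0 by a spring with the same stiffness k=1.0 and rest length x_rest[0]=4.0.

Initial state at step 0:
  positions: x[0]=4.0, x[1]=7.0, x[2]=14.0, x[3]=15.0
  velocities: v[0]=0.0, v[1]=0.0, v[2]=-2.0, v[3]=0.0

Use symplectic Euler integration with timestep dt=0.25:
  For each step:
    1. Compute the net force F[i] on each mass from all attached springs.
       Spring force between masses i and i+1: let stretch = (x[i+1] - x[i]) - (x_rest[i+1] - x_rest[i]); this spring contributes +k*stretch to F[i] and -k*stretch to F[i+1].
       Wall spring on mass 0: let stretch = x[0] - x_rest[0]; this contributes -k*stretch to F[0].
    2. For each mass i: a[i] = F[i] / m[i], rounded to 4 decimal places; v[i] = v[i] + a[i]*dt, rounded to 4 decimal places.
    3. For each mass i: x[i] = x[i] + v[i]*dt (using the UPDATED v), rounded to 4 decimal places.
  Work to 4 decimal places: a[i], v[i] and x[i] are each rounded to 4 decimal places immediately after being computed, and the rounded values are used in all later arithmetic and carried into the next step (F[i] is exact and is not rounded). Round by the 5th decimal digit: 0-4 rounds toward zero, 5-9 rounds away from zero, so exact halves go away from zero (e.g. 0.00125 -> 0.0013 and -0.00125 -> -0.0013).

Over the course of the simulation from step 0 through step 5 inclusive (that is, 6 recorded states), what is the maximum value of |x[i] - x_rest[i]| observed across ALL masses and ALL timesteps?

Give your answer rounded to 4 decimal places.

Answer: 3.0745

Derivation:
Step 0: x=[4.0000 7.0000 14.0000 15.0000] v=[0.0000 0.0000 -2.0000 0.0000]
Step 1: x=[3.9375 7.1250 13.1250 15.1875] v=[-0.2500 0.5000 -3.5000 0.7500]
Step 2: x=[3.8281 7.3379 12.0039 15.4961] v=[-0.4375 0.8516 -4.4844 1.2344]
Step 3: x=[3.6988 7.5869 10.8094 15.8365] v=[-0.5171 0.9961 -4.7779 1.3614]
Step 4: x=[3.5814 7.8151 9.7277 16.1127] v=[-0.4698 0.9129 -4.3268 1.1046]
Step 5: x=[3.5047 7.9708 8.9255 16.2398] v=[-0.3067 0.6228 -3.2087 0.5084]
Max displacement = 3.0745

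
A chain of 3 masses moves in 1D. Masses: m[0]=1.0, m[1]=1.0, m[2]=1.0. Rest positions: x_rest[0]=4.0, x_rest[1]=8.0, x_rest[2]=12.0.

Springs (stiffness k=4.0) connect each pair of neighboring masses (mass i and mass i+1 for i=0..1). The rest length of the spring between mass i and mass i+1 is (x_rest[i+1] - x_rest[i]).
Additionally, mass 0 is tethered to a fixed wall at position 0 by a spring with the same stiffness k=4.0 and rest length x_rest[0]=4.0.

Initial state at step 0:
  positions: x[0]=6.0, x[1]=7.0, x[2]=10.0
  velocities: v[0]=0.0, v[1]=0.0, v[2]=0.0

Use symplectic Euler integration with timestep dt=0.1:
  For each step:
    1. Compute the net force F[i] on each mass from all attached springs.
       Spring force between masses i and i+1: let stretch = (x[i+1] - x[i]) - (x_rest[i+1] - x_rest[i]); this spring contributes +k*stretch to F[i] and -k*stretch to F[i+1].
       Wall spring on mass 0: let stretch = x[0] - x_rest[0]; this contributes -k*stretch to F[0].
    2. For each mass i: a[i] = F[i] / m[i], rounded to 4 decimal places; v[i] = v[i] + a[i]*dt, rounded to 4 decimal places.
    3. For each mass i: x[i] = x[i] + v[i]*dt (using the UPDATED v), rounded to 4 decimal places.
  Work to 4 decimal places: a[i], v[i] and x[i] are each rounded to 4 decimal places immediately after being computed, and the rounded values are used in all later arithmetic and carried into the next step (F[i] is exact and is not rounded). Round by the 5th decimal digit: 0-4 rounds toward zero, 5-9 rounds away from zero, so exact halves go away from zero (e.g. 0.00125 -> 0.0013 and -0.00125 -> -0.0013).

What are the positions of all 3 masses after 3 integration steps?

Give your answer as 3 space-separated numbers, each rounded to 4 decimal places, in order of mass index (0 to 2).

Step 0: x=[6.0000 7.0000 10.0000] v=[0.0000 0.0000 0.0000]
Step 1: x=[5.8000 7.0800 10.0400] v=[-2.0000 0.8000 0.4000]
Step 2: x=[5.4192 7.2272 10.1216] v=[-3.8080 1.4720 0.8160]
Step 3: x=[4.8940 7.4179 10.2474] v=[-5.2525 1.9066 1.2582]

Answer: 4.8940 7.4179 10.2474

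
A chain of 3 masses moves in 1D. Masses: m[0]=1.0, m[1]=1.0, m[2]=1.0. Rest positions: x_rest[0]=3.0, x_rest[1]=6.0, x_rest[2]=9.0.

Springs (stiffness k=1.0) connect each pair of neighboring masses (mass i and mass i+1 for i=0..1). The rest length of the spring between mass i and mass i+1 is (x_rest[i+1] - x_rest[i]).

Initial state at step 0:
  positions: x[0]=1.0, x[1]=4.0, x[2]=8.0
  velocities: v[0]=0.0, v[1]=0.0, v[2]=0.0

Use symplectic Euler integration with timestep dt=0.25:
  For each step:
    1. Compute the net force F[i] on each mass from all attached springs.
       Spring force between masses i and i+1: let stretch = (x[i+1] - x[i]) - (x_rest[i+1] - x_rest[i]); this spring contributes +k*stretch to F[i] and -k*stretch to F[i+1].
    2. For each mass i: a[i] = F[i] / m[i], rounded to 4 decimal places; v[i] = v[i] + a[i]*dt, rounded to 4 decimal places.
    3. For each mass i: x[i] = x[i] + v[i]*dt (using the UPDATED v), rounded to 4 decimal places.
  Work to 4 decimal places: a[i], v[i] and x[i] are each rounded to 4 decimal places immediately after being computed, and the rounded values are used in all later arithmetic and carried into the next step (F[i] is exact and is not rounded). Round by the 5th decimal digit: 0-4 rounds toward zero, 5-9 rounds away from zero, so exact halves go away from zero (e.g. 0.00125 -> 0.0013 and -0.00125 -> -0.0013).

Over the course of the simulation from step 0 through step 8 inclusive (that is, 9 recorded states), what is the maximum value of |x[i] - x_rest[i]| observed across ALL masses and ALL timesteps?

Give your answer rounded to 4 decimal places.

Answer: 2.0781

Derivation:
Step 0: x=[1.0000 4.0000 8.0000] v=[0.0000 0.0000 0.0000]
Step 1: x=[1.0000 4.0625 7.9375] v=[0.0000 0.2500 -0.2500]
Step 2: x=[1.0039 4.1758 7.8203] v=[0.0156 0.4531 -0.4688]
Step 3: x=[1.0186 4.3186 7.6628] v=[0.0586 0.5713 -0.6299]
Step 4: x=[1.0520 4.4642 7.4838] v=[0.1336 0.5824 -0.7160]
Step 5: x=[1.1112 4.5853 7.3036] v=[0.2367 0.4843 -0.7209]
Step 6: x=[1.2000 4.6592 7.1410] v=[0.3552 0.2954 -0.6505]
Step 7: x=[1.3175 4.6720 7.0108] v=[0.4700 0.0511 -0.5210]
Step 8: x=[1.4572 4.6213 6.9219] v=[0.5586 -0.2028 -0.3557]
Max displacement = 2.0781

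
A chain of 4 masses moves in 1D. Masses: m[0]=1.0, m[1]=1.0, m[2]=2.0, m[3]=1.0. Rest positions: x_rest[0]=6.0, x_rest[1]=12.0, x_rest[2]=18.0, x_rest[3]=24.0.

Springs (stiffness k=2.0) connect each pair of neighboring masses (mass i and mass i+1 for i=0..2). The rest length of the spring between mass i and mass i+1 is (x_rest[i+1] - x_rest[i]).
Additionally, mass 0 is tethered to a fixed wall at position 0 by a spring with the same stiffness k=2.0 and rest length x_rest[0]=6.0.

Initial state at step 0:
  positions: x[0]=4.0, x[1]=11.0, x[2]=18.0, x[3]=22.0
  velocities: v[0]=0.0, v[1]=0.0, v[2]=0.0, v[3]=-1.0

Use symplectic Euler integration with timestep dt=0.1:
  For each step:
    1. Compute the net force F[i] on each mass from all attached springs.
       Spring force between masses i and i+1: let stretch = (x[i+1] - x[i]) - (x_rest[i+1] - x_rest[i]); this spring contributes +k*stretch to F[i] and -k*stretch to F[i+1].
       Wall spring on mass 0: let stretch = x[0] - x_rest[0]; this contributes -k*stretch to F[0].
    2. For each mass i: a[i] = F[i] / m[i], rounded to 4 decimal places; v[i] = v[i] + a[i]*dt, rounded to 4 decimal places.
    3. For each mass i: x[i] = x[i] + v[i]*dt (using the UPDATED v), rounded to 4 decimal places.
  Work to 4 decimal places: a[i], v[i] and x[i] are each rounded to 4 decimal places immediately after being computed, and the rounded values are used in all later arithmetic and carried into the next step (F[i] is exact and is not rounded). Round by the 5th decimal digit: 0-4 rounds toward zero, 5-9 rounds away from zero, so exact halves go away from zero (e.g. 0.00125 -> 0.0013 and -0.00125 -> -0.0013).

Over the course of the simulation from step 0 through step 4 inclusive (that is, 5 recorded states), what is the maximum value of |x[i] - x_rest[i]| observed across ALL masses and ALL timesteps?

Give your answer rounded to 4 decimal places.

Answer: 2.0794

Derivation:
Step 0: x=[4.0000 11.0000 18.0000 22.0000] v=[0.0000 0.0000 0.0000 -1.0000]
Step 1: x=[4.0600 11.0000 17.9700 21.9400] v=[0.6000 0.0000 -0.3000 -0.6000]
Step 2: x=[4.1776 11.0006 17.9100 21.9206] v=[1.1760 0.0060 -0.6000 -0.1940]
Step 3: x=[4.3481 11.0029 17.8210 21.9410] v=[1.7051 0.0233 -0.8899 0.2039]
Step 4: x=[4.5647 11.0085 17.7050 21.9990] v=[2.1664 0.0560 -1.1597 0.5799]
Max displacement = 2.0794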